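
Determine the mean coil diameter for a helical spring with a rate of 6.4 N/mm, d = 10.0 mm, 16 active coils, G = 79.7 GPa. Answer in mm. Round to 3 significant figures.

99.1 mm

D = (Gd⁴/(8N_a·k))^(1/3) = (79.7×10³·10.0⁴/(8·16·6.4))^(1/3)
  = (972900)^(1/3) = 99.0884 mm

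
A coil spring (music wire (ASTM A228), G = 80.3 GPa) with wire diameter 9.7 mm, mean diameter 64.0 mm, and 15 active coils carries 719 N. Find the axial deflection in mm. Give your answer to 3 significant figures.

k = Gd⁴/(8D³N_a) = (80.3×10³)(9.7⁴)/(8·64.0³·15) = 22.599 N/mm
δ = F/k = 719 / 22.599 = 31.816 mm

31.8 mm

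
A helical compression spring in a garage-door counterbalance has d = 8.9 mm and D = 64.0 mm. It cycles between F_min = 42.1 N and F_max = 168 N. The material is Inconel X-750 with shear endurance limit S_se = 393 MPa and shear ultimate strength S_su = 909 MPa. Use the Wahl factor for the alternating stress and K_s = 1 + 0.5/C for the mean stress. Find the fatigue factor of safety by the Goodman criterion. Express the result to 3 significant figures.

13.7

C = D/d = 64.0/8.9 = 7.1910; K_W = (4C−1)/(4C−4)+0.615/C = 1.2067; K_s = 1+0.5/C = 1.0695
F_a = (F_max−F_min)/2 = 62.95 N; F_m = (F_max+F_min)/2 = 105.05 N
τ_a = K_W·8F_aD/(πd³) = 1.2067 × 14.553 = 17.56 MPa
τ_m = K_s·8F_mD/(πd³) = 1.0695 × 24.285 = 25.974 MPa
Goodman: 1/n_f = τ_a/S_se + τ_m/S_su = 17.56/393 + 25.974/909 = 0.04468 + 0.02857 = 0.073257
n_f = 1/0.073257 = 13.65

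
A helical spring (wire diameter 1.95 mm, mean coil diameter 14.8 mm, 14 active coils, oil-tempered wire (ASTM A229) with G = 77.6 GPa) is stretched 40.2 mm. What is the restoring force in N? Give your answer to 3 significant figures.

124 N

k = Gd⁴/(8D³N_a) = (77.6×10³)(1.95⁴)/(8·14.8³·14) = 3.0903 N/mm
F = k·δ = 3.0903 × 40.2 = 124.23 N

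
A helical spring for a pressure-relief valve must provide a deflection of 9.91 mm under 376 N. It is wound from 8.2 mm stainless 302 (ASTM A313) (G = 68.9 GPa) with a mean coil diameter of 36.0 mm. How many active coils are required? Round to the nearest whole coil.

Required rate k = F/δ = 376/9.91 = 37.941 N/mm
N_a = Gd⁴/(8D³k) = (68.9×10³ × 8.2⁴)/(8 × 36.0³ × 37.941)
    = 3.11512e+08 / 1.41616e+07 = 22 → 22 coils

22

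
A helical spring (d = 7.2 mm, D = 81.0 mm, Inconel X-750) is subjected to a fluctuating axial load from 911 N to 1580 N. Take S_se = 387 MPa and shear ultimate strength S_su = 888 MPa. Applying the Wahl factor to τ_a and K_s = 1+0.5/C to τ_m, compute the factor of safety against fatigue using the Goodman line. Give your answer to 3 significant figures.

C = D/d = 81.0/7.2 = 11.2500; K_W = (4C−1)/(4C−4)+0.615/C = 1.1278; K_s = 1+0.5/C = 1.0444
F_a = (F_max−F_min)/2 = 334.5 N; F_m = (F_max+F_min)/2 = 1245.5 N
τ_a = K_W·8F_aD/(πd³) = 1.1278 × 184.85 = 208.48 MPa
τ_m = K_s·8F_mD/(πd³) = 1.0444 × 688.29 = 718.88 MPa
Goodman: 1/n_f = τ_a/S_se + τ_m/S_su = 208.48/387 + 718.88/888 = 0.53872 + 0.80955 = 1.3483
n_f = 1/1.3483 = 0.7417

0.742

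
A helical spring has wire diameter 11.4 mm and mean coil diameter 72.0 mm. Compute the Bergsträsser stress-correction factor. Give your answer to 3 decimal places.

1.225

C = D/d = 72.0/11.4 = 6.3158
K_B = (4C+2)/(4C−3) = 27.263/22.263 = 1.2246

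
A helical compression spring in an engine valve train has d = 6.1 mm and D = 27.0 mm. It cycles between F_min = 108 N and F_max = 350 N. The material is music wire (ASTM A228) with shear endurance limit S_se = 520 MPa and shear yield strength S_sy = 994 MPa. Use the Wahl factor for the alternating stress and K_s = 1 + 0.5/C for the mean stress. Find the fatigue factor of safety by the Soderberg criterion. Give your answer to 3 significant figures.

5.77

C = D/d = 27.0/6.1 = 4.4262; K_W = (4C−1)/(4C−4)+0.615/C = 1.3578; K_s = 1+0.5/C = 1.1130
F_a = (F_max−F_min)/2 = 121 N; F_m = (F_max+F_min)/2 = 229 N
τ_a = K_W·8F_aD/(πd³) = 1.3578 × 36.652 = 49.768 MPa
τ_m = K_s·8F_mD/(πd³) = 1.1130 × 69.367 = 77.202 MPa
Soderberg: 1/n_f = τ_a/S_se + τ_m/S_sy = 49.768/520 + 77.202/994 = 0.09571 + 0.07767 = 0.17338
n_f = 1/0.17338 = 5.768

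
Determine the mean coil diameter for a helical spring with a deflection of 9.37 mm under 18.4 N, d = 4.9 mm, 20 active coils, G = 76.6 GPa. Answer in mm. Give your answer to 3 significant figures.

Required rate k = F/δ = 18.4/9.37 = 1.9637 N/mm
D = (Gd⁴/(8N_a·k))^(1/3) = (76.6×10³·4.9⁴/(8·20·1.9637))^(1/3)
  = (140545)^(1/3) = 51.9922 mm

52.0 mm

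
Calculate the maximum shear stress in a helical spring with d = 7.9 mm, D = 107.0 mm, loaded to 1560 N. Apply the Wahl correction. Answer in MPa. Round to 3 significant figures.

Spring index C = D/d = 107.0/7.9 = 13.5443
K_W = (4C−1)/(4C−4) + 0.615/C = 53.177/50.177 + 0.0454 = 1.1052
τ₀ = 8FD/(πd³) = 8·1560·107.0/(π·7.9³) = 1.33536e+06/1548.9 = 862.12 MPa
τ_max = K·τ₀ = 1.1052 × 862.12 = 952.81 MPa

953 MPa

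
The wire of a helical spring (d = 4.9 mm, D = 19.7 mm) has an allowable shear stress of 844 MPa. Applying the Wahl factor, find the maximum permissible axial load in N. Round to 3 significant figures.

1410 N

C = D/d = 19.7/4.9 = 4.0204
K_W = (4C−1)/(4C−4) + 0.615/C = 15.082/12.082 + 0.1530 = 1.4013
τ_max = K·8FD/(πd³) → F_max = τ_allow·πd³/(8DK)
F_max = 844·π·4.9³/(8·19.7·1.4013) = 3.1195e+05/220.84 = 1412.5 N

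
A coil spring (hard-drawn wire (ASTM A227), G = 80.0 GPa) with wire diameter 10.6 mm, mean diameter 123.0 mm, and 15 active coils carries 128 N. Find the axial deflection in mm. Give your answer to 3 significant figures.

k = Gd⁴/(8D³N_a) = (80.0×10³)(10.6⁴)/(8·123.0³·15) = 4.5229 N/mm
δ = F/k = 128 / 4.5229 = 28.3 mm

28.3 mm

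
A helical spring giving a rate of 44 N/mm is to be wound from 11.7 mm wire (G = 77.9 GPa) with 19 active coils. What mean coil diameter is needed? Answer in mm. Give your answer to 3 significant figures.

60.2 mm

D = (Gd⁴/(8N_a·k))^(1/3) = (77.9×10³·11.7⁴/(8·19·44))^(1/3)
  = (218265)^(1/3) = 60.2090 mm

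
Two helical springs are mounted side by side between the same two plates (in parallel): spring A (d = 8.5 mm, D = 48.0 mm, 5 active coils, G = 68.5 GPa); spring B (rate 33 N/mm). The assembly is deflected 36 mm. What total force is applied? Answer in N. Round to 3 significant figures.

k_A = Gd⁴/(8D³N_a) = (68.5×10³)(8.5⁴)/(8·48.0³·5) = 80.832 N/mm
Parallel: k_eq = 80.832 + 33 = 113.83 N/mm
F = k_eq·δ = 113.83·36 = 4097.9 N

4100 N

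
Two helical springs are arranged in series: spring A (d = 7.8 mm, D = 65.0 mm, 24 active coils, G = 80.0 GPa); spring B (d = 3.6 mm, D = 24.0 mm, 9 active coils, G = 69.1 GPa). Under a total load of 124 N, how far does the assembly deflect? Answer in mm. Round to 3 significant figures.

32.7 mm

k_A = Gd⁴/(8D³N_a) = (80.0×10³)(7.8⁴)/(8·65.0³·24) = 5.616 N/mm
k_B = Gd⁴/(8D³N_a) = (69.1×10³)(3.6⁴)/(8·24.0³·9) = 11.661 N/mm
Series: 1/k_eq = 1/5.616 + 1/11.661 = 0.26382; k_eq = 3.7904 N/mm
δ = F/k_eq = 124/3.7904 = 32.714 mm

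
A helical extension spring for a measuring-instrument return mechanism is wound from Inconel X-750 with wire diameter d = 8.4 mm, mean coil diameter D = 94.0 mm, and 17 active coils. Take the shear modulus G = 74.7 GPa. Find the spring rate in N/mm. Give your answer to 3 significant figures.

3.29 N/mm

k = Gd⁴/(8D³N_a) = (74.7×10³ × 8.4⁴) / (8 × 94.0³ × 17)
  = 3.7191e+08 / 1.12959e+08 = 3.2924 N/mm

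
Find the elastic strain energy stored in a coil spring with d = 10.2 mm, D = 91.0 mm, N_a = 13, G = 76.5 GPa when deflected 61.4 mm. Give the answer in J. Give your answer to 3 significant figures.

k = Gd⁴/(8D³N_a) = (76.5×10³)(10.2⁴)/(8·91.0³·13) = 10.566 N/mm
U = ½kδ² = 0.5 × 10.566 × 61.4² = 19916 N·mm = 19.916 J

19.9 J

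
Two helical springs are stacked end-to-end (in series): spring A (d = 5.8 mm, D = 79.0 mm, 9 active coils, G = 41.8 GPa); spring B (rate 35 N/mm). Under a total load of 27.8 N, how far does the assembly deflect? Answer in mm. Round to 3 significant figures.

k_A = Gd⁴/(8D³N_a) = (41.8×10³)(5.8⁴)/(8·79.0³·9) = 1.3325 N/mm
Series: 1/k_eq = 1/1.3325 + 1/35 = 0.77903; k_eq = 1.2837 N/mm
δ = F/k_eq = 27.8/1.2837 = 21.657 mm

21.7 mm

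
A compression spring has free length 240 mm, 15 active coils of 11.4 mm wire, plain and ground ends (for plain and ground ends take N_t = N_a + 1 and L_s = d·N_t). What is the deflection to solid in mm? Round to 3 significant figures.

N_t = 16; L_s = 11.4·16 = 182.4 mm
δ_solid = L₀ − L_s = 240 − 182.4 = 57.6 mm

57.6 mm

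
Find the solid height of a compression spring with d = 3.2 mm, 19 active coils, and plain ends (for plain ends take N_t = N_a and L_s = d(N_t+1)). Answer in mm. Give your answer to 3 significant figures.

64.0 mm

plain ends: N_t = N_a = 19
L_s = d·(N_t+1) = 3.2 × 20 = 64 mm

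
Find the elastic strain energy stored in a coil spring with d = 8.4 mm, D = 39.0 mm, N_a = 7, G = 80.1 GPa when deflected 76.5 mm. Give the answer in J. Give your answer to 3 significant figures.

k = Gd⁴/(8D³N_a) = (80.1×10³)(8.4⁴)/(8·39.0³·7) = 120.05 N/mm
U = ½kδ² = 0.5 × 120.05 × 76.5² = 3.5129e+05 N·mm = 351.29 J

351 J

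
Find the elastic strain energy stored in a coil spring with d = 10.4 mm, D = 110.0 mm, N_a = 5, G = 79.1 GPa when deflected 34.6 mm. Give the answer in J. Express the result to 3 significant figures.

10.4 J

k = Gd⁴/(8D³N_a) = (79.1×10³)(10.4⁴)/(8·110.0³·5) = 17.381 N/mm
U = ½kδ² = 0.5 × 17.381 × 34.6² = 10404 N·mm = 10.404 J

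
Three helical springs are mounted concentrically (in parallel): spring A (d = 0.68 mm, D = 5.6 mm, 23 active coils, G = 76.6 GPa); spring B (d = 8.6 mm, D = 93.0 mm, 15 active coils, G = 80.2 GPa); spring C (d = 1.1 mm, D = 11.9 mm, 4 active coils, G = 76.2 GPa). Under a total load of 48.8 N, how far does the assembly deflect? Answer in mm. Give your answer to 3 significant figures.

k_A = Gd⁴/(8D³N_a) = (76.6×10³)(0.68⁴)/(8·5.6³·23) = 0.50685 N/mm
k_B = Gd⁴/(8D³N_a) = (80.2×10³)(8.6⁴)/(8·93.0³·15) = 4.545 N/mm
k_C = Gd⁴/(8D³N_a) = (76.2×10³)(1.1⁴)/(8·11.9³·4) = 2.0689 N/mm
Parallel: k_eq = 0.50685 + 4.545 + 2.0689 = 7.1208 N/mm
δ = F/k_eq = 48.8/7.1208 = 6.8532 mm

6.85 mm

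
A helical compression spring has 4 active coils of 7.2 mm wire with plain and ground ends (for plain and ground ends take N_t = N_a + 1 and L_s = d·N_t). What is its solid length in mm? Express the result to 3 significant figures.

plain and ground ends: N_t = N_a + 1 = 4 + 1 = 5
L_s = d·N_t = 7.2 × 5 = 36 mm

36.0 mm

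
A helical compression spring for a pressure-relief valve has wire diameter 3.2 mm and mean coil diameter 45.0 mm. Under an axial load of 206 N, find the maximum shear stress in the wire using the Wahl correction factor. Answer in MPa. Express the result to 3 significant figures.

Spring index C = D/d = 45.0/3.2 = 14.0625
K_W = (4C−1)/(4C−4) + 0.615/C = 55.250/52.250 + 0.0437 = 1.1011
τ₀ = 8FD/(πd³) = 8·206·45.0/(π·3.2³) = 74160/102.94 = 720.39 MPa
τ_max = K·τ₀ = 1.1011 × 720.39 = 793.26 MPa

793 MPa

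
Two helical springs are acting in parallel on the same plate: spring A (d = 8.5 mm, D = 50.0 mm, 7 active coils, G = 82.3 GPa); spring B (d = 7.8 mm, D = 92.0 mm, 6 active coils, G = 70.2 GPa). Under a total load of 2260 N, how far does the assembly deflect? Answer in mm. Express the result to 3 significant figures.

k_A = Gd⁴/(8D³N_a) = (82.3×10³)(8.5⁴)/(8·50.0³·7) = 61.373 N/mm
k_B = Gd⁴/(8D³N_a) = (70.2×10³)(7.8⁴)/(8·92.0³·6) = 6.952 N/mm
Parallel: k_eq = 61.373 + 6.952 = 68.325 N/mm
δ = F/k_eq = 2260/68.325 = 33.077 mm

33.1 mm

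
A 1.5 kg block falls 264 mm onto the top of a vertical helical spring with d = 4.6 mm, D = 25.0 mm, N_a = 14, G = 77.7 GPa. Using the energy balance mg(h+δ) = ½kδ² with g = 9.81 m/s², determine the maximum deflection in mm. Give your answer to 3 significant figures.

k = Gd⁴/(8D³N_a) = (77.7×10³)(4.6⁴)/(8·25.0³·14) = 19.88 N/mm
W = mg = 1.5 × 9.81 = 14.715 N
½kδ² − Wδ − Wh = 0 → δ = (W + √(W² + 2kWh))/k
δ = (14.715 + √(216.53 + 154457))/19.88 = (14.715 + 393.29)/19.88 = 20.523 mm

20.5 mm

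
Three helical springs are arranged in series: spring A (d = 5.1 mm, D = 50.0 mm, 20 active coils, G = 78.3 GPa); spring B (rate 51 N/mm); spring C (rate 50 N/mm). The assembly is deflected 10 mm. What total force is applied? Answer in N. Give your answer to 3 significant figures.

k_A = Gd⁴/(8D³N_a) = (78.3×10³)(5.1⁴)/(8·50.0³·20) = 2.6486 N/mm
Series: 1/k_eq = 1/2.6486 + 1/51 + 1/50 = 0.41717; k_eq = 2.3971 N/mm
F = k_eq·δ = 2.3971·10 = 23.971 N

24.0 N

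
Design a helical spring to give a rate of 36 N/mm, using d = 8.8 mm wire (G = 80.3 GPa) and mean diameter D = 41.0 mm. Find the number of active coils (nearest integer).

24

N_a = Gd⁴/(8D³k) = (80.3×10³ × 8.8⁴)/(8 × 41.0³ × 36)
    = 4.81555e+08 / 1.98492e+07 = 24.26 → 24 coils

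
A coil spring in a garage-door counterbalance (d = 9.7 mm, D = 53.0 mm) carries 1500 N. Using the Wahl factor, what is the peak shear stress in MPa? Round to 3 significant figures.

284 MPa

Spring index C = D/d = 53.0/9.7 = 5.4639
K_W = (4C−1)/(4C−4) + 0.615/C = 20.856/17.856 + 0.1126 = 1.2806
τ₀ = 8FD/(πd³) = 8·1500·53.0/(π·9.7³) = 636000/2867.2 = 221.82 MPa
τ_max = K·τ₀ = 1.2806 × 221.82 = 284.05 MPa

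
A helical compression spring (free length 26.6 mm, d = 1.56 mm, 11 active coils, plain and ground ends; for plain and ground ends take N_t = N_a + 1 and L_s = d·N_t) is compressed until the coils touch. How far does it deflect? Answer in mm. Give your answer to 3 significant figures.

7.88 mm

N_t = 12; L_s = 1.56·12 = 18.72 mm
δ_solid = L₀ − L_s = 26.6 − 18.72 = 7.88 mm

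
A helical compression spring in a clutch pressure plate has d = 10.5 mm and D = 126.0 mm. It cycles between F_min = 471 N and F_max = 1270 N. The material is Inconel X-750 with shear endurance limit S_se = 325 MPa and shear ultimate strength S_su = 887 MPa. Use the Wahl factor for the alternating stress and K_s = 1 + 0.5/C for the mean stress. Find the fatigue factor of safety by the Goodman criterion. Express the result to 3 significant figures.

1.50

C = D/d = 126.0/10.5 = 12.0000; K_W = (4C−1)/(4C−4)+0.615/C = 1.1194; K_s = 1+0.5/C = 1.0417
F_a = (F_max−F_min)/2 = 399.5 N; F_m = (F_max+F_min)/2 = 870.5 N
τ_a = K_W·8F_aD/(πd³) = 1.1194 × 110.73 = 123.95 MPa
τ_m = K_s·8F_mD/(πd³) = 1.0417 × 241.27 = 251.33 MPa
Goodman: 1/n_f = τ_a/S_se + τ_m/S_su = 123.95/325 + 251.33/887 = 0.38139 + 0.28335 = 0.66474
n_f = 1/0.66474 = 1.504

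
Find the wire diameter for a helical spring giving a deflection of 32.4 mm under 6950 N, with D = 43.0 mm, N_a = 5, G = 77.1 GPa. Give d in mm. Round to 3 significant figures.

9.70 mm

Required rate k = F/δ = 6950/32.4 = 214.51 N/mm
d = (8D³N_a·k / G)^(1/4) = (8·43.0³·5·214.51 / (77.1×10³))^0.25
  = (8848.1)^0.25 = 9.6987 mm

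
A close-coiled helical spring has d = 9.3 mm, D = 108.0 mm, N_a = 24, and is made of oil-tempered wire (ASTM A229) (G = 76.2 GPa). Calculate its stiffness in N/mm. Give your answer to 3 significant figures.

k = Gd⁴/(8D³N_a) = (76.2×10³ × 9.3⁴) / (8 × 108.0³ × 24)
  = 5.70016e+08 / 2.41865e+08 = 2.3568 N/mm

2.36 N/mm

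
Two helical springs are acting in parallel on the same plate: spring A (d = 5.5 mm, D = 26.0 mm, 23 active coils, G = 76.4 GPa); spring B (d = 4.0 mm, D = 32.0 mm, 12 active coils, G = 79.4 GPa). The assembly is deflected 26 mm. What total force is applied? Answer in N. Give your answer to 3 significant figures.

730 N

k_A = Gd⁴/(8D³N_a) = (76.4×10³)(5.5⁴)/(8·26.0³·23) = 21.618 N/mm
k_B = Gd⁴/(8D³N_a) = (79.4×10³)(4.0⁴)/(8·32.0³·12) = 6.4616 N/mm
Parallel: k_eq = 21.618 + 6.4616 = 28.079 N/mm
F = k_eq·δ = 28.079·26 = 730.06 N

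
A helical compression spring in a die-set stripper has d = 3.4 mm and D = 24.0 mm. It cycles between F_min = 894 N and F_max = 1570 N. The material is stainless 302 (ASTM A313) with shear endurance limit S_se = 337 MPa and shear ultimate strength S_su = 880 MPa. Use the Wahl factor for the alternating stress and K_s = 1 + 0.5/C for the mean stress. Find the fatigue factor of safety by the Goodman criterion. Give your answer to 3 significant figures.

0.237

C = D/d = 24.0/3.4 = 7.0588; K_W = (4C−1)/(4C−4)+0.615/C = 1.2109; K_s = 1+0.5/C = 1.0708
F_a = (F_max−F_min)/2 = 338 N; F_m = (F_max+F_min)/2 = 1232 N
τ_a = K_W·8F_aD/(πd³) = 1.2109 × 525.57 = 636.42 MPa
τ_m = K_s·8F_mD/(πd³) = 1.0708 × 1915.7 = 2051.4 MPa
Goodman: 1/n_f = τ_a/S_se + τ_m/S_su = 636.42/337 + 2051.4/880 = 1.88849 + 2.33112 = 4.2196
n_f = 1/4.2196 = 0.237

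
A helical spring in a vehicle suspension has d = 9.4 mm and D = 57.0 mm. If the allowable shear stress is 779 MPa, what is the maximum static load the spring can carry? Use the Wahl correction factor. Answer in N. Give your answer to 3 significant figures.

3570 N

C = D/d = 57.0/9.4 = 6.0638
K_W = (4C−1)/(4C−4) + 0.615/C = 23.255/20.255 + 0.1014 = 1.2495
τ_max = K·8FD/(πd³) → F_max = τ_allow·πd³/(8DK)
F_max = 779·π·9.4³/(8·57.0·1.2495) = 2.0327e+06/569.79 = 3567.5 N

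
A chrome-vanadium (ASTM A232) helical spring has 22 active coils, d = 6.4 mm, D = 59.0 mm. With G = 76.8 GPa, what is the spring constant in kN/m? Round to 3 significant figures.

3.56 kN/m

k = Gd⁴/(8D³N_a) = (76.8×10³ × 6.4⁴) / (8 × 59.0³ × 22)
  = 1.28849e+08 / 3.61467e+07 = 3.5646 N/mm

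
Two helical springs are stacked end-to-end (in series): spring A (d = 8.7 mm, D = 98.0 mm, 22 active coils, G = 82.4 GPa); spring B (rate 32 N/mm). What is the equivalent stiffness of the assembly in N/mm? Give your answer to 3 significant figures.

k_A = Gd⁴/(8D³N_a) = (82.4×10³)(8.7⁴)/(8·98.0³·22) = 2.8498 N/mm
Series: 1/k_eq = 1/2.8498 + 1/32 = 0.38215; k_eq = 2.6168 N/mm

2.62 N/mm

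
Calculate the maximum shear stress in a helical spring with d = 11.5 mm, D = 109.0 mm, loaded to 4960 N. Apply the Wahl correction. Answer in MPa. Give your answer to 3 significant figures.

Spring index C = D/d = 109.0/11.5 = 9.4783
K_W = (4C−1)/(4C−4) + 0.615/C = 36.913/33.913 + 0.0649 = 1.1533
τ₀ = 8FD/(πd³) = 8·4960·109.0/(π·11.5³) = 4.32512e+06/4778 = 905.22 MPa
τ_max = K·τ₀ = 1.1533 × 905.22 = 1044 MPa

1040 MPa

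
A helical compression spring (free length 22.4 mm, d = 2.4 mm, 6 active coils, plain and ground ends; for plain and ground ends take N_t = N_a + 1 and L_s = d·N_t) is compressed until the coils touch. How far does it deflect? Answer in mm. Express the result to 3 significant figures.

5.60 mm

N_t = 7; L_s = 2.4·7 = 16.8 mm
δ_solid = L₀ − L_s = 22.4 − 16.8 = 5.6 mm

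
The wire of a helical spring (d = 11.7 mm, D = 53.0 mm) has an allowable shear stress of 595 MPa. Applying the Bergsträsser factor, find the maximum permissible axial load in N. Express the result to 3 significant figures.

5310 N

C = D/d = 53.0/11.7 = 4.5299
K_B = (4C+2)/(4C−3) = 20.120/15.120 = 1.3307
τ_max = K·8FD/(πd³) → F_max = τ_allow·πd³/(8DK)
F_max = 595·π·11.7³/(8·53.0·1.3307) = 2.9938e+06/564.21 = 5306.2 N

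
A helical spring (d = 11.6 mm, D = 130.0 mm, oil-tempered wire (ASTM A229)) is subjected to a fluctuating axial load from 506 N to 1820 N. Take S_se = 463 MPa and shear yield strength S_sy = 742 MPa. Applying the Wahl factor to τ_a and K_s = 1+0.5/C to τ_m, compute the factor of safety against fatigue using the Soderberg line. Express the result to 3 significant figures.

1.46

C = D/d = 130.0/11.6 = 11.2069; K_W = (4C−1)/(4C−4)+0.615/C = 1.1284; K_s = 1+0.5/C = 1.0446
F_a = (F_max−F_min)/2 = 657 N; F_m = (F_max+F_min)/2 = 1163 N
τ_a = K_W·8F_aD/(πd³) = 1.1284 × 139.34 = 157.22 MPa
τ_m = K_s·8F_mD/(πd³) = 1.0446 × 246.65 = 257.66 MPa
Soderberg: 1/n_f = τ_a/S_se + τ_m/S_sy = 157.22/463 + 257.66/742 = 0.33958 + 0.34725 = 0.68683
n_f = 1/0.68683 = 1.456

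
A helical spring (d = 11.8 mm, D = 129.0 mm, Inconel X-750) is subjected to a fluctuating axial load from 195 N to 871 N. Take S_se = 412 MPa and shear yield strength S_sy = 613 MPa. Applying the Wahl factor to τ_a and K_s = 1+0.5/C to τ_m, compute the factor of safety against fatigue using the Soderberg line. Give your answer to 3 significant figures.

C = D/d = 129.0/11.8 = 10.9322; K_W = (4C−1)/(4C−4)+0.615/C = 1.1318; K_s = 1+0.5/C = 1.0457
F_a = (F_max−F_min)/2 = 338 N; F_m = (F_max+F_min)/2 = 533 N
τ_a = K_W·8F_aD/(πd³) = 1.1318 × 67.577 = 76.482 MPa
τ_m = K_s·8F_mD/(πd³) = 1.0457 × 106.56 = 111.44 MPa
Soderberg: 1/n_f = τ_a/S_se + τ_m/S_sy = 76.482/412 + 111.44/613 = 0.18564 + 0.18179 = 0.36743
n_f = 1/0.36743 = 2.722

2.72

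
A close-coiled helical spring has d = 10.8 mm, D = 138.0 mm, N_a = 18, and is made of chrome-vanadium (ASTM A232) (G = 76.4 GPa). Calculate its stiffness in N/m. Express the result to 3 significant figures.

k = Gd⁴/(8D³N_a) = (76.4×10³ × 10.8⁴) / (8 × 138.0³ × 18)
  = 1.03941e+09 / 3.78442e+08 = 2.7466 N/mm = 2746.6 N/m

2750 N/m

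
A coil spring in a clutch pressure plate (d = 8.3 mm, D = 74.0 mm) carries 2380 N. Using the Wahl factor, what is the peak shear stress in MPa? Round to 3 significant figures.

913 MPa

Spring index C = D/d = 74.0/8.3 = 8.9157
K_W = (4C−1)/(4C−4) + 0.615/C = 34.663/31.663 + 0.0690 = 1.1637
τ₀ = 8FD/(πd³) = 8·2380·74.0/(π·8.3³) = 1.40896e+06/1796.3 = 784.36 MPa
τ_max = K·τ₀ = 1.1637 × 784.36 = 912.78 MPa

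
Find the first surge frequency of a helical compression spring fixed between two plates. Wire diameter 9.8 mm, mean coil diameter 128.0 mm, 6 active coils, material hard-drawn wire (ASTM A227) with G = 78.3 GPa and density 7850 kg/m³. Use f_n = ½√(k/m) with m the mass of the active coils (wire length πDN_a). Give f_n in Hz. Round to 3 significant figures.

k = Gd⁴/(8D³N_a) = (78.3×10³)(9.8⁴)/(8·128.0³·6) = 7.1746 N/mm = 7174.6 N/m
Wire length L = πDN_a = π·128.0·6 = 2412.7 mm
m = ρ·(πd²/4)·L = 7850 × 75.43×10⁻⁶ m² × 2.4127 m = 1.4286 kg
f_n = ½√(k/m) = 0.5·√(7174.6/1.4286) = 0.5·√(5021.9) = 35.433 Hz

35.4 Hz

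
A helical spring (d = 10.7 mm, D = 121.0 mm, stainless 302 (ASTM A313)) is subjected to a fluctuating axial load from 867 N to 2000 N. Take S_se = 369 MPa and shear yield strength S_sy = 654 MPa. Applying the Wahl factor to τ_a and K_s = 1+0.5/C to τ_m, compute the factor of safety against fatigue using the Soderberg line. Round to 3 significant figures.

0.989

C = D/d = 121.0/10.7 = 11.3084; K_W = (4C−1)/(4C−4)+0.615/C = 1.1271; K_s = 1+0.5/C = 1.0442
F_a = (F_max−F_min)/2 = 566.5 N; F_m = (F_max+F_min)/2 = 1433.5 N
τ_a = K_W·8F_aD/(πd³) = 1.1271 × 142.49 = 160.6 MPa
τ_m = K_s·8F_mD/(πd³) = 1.0442 × 360.56 = 376.5 MPa
Soderberg: 1/n_f = τ_a/S_se + τ_m/S_sy = 160.6/369 + 376.5/654 = 0.43524 + 0.57568 = 1.0109
n_f = 1/1.0109 = 0.9892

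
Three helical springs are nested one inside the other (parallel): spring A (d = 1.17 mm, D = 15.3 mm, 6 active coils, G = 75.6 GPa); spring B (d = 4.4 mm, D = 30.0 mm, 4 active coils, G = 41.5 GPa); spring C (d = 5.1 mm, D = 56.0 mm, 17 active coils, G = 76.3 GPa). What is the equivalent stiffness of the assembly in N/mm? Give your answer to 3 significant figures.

k_A = Gd⁴/(8D³N_a) = (75.6×10³)(1.17⁴)/(8·15.3³·6) = 0.82404 N/mm
k_B = Gd⁴/(8D³N_a) = (41.5×10³)(4.4⁴)/(8·30.0³·4) = 18.003 N/mm
k_C = Gd⁴/(8D³N_a) = (76.3×10³)(5.1⁴)/(8·56.0³·17) = 2.1612 N/mm
Parallel: k_eq = 0.82404 + 18.003 + 2.1612 = 20.988 N/mm

21.0 N/mm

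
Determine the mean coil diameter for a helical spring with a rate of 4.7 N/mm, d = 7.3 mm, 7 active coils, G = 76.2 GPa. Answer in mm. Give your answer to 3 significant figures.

93.7 mm

D = (Gd⁴/(8N_a·k))^(1/3) = (76.2×10³·7.3⁴/(8·7·4.7))^(1/3)
  = (822168)^(1/3) = 93.6814 mm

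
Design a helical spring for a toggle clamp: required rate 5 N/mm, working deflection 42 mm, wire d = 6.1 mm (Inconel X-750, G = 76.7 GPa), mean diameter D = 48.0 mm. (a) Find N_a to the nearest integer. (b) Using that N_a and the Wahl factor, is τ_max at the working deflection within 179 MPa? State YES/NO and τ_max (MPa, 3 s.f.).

(a) 24 coils; (b) YES, τ_max = 134 MPa

N_a = Gd⁴/(8D³k) = (76.7×10³)(6.1⁴)/(8·48.0³·5) = 24.01 → N_a = 24
Actual rate k = Gd⁴/(8D³·24) = 5.0014 N/mm
Working load F = kδ = 5.0014·42 = 210.06 N
C = 48.0/6.1 = 7.8689; K_W = (4C−1)/(4C−4)+0.615/C = 1.1873
τ_max = K_W·8FD/(πd³) = 1.1873·113.12 = 134.31 MPa
τ_max ≤ 179 MPa → acceptable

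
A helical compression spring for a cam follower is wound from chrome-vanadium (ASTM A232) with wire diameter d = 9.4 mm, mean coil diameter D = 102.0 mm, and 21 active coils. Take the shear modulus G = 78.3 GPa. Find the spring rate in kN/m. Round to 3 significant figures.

3.43 kN/m

k = Gd⁴/(8D³N_a) = (78.3×10³ × 9.4⁴) / (8 × 102.0³ × 21)
  = 6.11326e+08 / 1.78283e+08 = 3.429 N/mm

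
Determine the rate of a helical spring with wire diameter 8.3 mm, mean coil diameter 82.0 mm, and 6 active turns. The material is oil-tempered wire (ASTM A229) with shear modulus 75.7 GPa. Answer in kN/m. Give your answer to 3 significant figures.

13.6 kN/m

k = Gd⁴/(8D³N_a) = (75.7×10³ × 8.3⁴) / (8 × 82.0³ × 6)
  = 3.59259e+08 / 2.64657e+07 = 13.575 N/mm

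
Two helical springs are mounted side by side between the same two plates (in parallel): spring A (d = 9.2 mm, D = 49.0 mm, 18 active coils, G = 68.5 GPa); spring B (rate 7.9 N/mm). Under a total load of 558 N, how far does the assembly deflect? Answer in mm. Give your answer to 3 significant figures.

15.1 mm

k_A = Gd⁴/(8D³N_a) = (68.5×10³)(9.2⁴)/(8·49.0³·18) = 28.966 N/mm
Parallel: k_eq = 28.966 + 7.9 = 36.866 N/mm
δ = F/k_eq = 558/36.866 = 15.136 mm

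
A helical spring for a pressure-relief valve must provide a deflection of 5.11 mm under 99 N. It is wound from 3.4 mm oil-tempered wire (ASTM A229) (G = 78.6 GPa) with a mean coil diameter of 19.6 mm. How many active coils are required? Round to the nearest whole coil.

Required rate k = F/δ = 99/5.11 = 19.374 N/mm
N_a = Gd⁴/(8D³k) = (78.6×10³ × 3.4⁴)/(8 × 19.6³ × 19.374)
    = 1.05036e+07 / 1.167e+06 = 9 → 9 coils

9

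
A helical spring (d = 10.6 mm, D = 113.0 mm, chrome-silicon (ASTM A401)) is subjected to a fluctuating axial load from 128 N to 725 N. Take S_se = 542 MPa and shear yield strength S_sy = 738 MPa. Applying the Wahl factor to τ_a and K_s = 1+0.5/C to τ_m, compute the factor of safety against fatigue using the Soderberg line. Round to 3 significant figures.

3.36

C = D/d = 113.0/10.6 = 10.6604; K_W = (4C−1)/(4C−4)+0.615/C = 1.1353; K_s = 1+0.5/C = 1.0469
F_a = (F_max−F_min)/2 = 298.5 N; F_m = (F_max+F_min)/2 = 426.5 N
τ_a = K_W·8F_aD/(πd³) = 1.1353 × 72.118 = 81.878 MPa
τ_m = K_s·8F_mD/(πd³) = 1.0469 × 103.04 = 107.88 MPa
Soderberg: 1/n_f = τ_a/S_se + τ_m/S_sy = 81.878/542 + 107.88/738 = 0.15107 + 0.14617 = 0.29724
n_f = 1/0.29724 = 3.364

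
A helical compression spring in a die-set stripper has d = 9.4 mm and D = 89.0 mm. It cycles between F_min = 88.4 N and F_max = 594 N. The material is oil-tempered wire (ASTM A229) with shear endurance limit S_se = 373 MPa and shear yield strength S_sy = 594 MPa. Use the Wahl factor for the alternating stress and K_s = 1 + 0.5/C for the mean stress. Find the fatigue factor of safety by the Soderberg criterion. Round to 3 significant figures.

2.64

C = D/d = 89.0/9.4 = 9.4681; K_W = (4C−1)/(4C−4)+0.615/C = 1.1535; K_s = 1+0.5/C = 1.0528
F_a = (F_max−F_min)/2 = 252.8 N; F_m = (F_max+F_min)/2 = 341.2 N
τ_a = K_W·8F_aD/(πd³) = 1.1535 × 68.98 = 79.57 MPa
τ_m = K_s·8F_mD/(πd³) = 1.0528 × 93.101 = 98.018 MPa
Soderberg: 1/n_f = τ_a/S_se + τ_m/S_sy = 79.57/373 + 98.018/594 = 0.21332 + 0.16501 = 0.37834
n_f = 1/0.37834 = 2.643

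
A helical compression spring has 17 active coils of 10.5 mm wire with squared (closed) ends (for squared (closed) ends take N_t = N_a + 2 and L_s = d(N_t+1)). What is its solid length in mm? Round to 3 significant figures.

squared (closed) ends: N_t = N_a + 2 = 17 + 2 = 19
L_s = d·(N_t+1) = 10.5 × 20 = 210 mm

210 mm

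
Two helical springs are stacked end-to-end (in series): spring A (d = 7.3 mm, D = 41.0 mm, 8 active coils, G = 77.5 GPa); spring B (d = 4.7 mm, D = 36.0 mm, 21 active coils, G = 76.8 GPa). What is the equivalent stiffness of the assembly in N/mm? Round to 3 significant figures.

4.36 N/mm

k_A = Gd⁴/(8D³N_a) = (77.5×10³)(7.3⁴)/(8·41.0³·8) = 49.896 N/mm
k_B = Gd⁴/(8D³N_a) = (76.8×10³)(4.7⁴)/(8·36.0³·21) = 4.7812 N/mm
Series: 1/k_eq = 1/49.896 + 1/4.7812 = 0.22919; k_eq = 4.3631 N/mm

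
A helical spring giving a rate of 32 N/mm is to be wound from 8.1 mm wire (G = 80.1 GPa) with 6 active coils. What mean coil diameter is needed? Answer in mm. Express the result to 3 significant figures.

D = (Gd⁴/(8N_a·k))^(1/3) = (80.1×10³·8.1⁴/(8·6·32))^(1/3)
  = (224482)^(1/3) = 60.7753 mm

60.8 mm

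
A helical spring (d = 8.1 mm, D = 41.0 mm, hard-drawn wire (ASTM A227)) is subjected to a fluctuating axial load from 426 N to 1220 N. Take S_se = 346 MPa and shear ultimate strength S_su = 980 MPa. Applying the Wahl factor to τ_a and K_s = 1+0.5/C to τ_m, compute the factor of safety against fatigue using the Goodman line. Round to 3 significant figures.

2.10

C = D/d = 41.0/8.1 = 5.0617; K_W = (4C−1)/(4C−4)+0.615/C = 1.3062; K_s = 1+0.5/C = 1.0988
F_a = (F_max−F_min)/2 = 397 N; F_m = (F_max+F_min)/2 = 823 N
τ_a = K_W·8F_aD/(πd³) = 1.3062 × 77.994 = 101.87 MPa
τ_m = K_s·8F_mD/(πd³) = 1.0988 × 161.68 = 177.66 MPa
Goodman: 1/n_f = τ_a/S_se + τ_m/S_su = 101.87/346 + 177.66/980 = 0.29443 + 0.18128 = 0.47571
n_f = 1/0.47571 = 2.102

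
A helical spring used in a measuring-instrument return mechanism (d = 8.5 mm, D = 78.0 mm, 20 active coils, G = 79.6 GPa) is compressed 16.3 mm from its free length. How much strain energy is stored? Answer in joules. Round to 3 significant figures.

0.727 J

k = Gd⁴/(8D³N_a) = (79.6×10³)(8.5⁴)/(8·78.0³·20) = 5.4725 N/mm
U = ½kδ² = 0.5 × 5.4725 × 16.3² = 726.99 N·mm = 0.72699 J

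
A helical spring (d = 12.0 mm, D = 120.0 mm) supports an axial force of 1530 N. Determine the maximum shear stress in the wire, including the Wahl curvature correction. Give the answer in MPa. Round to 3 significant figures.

310 MPa

Spring index C = D/d = 120.0/12.0 = 10.0000
K_W = (4C−1)/(4C−4) + 0.615/C = 39.000/36.000 + 0.0615 = 1.1448
τ₀ = 8FD/(πd³) = 8·1530·120.0/(π·12.0³) = 1.4688e+06/5428.7 = 270.56 MPa
τ_max = K·τ₀ = 1.1448 × 270.56 = 309.75 MPa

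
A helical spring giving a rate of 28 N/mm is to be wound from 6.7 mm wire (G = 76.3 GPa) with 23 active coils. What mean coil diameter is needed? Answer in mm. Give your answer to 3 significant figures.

D = (Gd⁴/(8N_a·k))^(1/3) = (76.3×10³·6.7⁴/(8·23·28))^(1/3)
  = (29843.4)^(1/3) = 31.0182 mm

31.0 mm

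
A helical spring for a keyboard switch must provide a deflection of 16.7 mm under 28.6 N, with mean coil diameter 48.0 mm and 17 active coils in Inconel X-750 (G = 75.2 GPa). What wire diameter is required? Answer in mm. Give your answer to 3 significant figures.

4.30 mm

Required rate k = F/δ = 28.6/16.7 = 1.7126 N/mm
d = (8D³N_a·k / G)^(1/4) = (8·48.0³·17·1.7126 / (75.2×10³))^0.25
  = (342.53)^0.25 = 4.3020 mm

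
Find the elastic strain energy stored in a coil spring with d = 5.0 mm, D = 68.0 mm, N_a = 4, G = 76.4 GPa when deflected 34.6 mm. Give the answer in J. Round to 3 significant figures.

2.84 J

k = Gd⁴/(8D³N_a) = (76.4×10³)(5.0⁴)/(8·68.0³·4) = 4.7457 N/mm
U = ½kδ² = 0.5 × 4.7457 × 34.6² = 2840.7 N·mm = 2.8407 J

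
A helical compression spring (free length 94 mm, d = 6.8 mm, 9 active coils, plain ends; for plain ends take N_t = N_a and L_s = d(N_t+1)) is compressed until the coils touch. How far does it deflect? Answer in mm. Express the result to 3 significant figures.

26.0 mm

N_t = 9; L_s = 6.8·10 = 68 mm
δ_solid = L₀ − L_s = 94 − 68 = 26 mm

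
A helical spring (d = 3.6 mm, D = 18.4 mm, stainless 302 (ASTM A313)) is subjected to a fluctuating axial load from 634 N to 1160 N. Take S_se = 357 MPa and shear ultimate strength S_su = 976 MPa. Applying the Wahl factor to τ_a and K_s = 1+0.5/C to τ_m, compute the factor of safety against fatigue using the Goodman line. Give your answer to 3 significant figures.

C = D/d = 18.4/3.6 = 5.1111; K_W = (4C−1)/(4C−4)+0.615/C = 1.3028; K_s = 1+0.5/C = 1.0978
F_a = (F_max−F_min)/2 = 263 N; F_m = (F_max+F_min)/2 = 897 N
τ_a = K_W·8F_aD/(πd³) = 1.3028 × 264.12 = 344.09 MPa
τ_m = K_s·8F_mD/(πd³) = 1.0978 × 900.83 = 988.95 MPa
Goodman: 1/n_f = τ_a/S_se + τ_m/S_su = 344.09/357 + 988.95/976 = 0.96383 + 1.01327 = 1.9771
n_f = 1/1.9771 = 0.5058

0.506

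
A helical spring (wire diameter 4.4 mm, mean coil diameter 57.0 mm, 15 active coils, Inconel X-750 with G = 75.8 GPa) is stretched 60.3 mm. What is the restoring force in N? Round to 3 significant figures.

77.1 N

k = Gd⁴/(8D³N_a) = (75.8×10³)(4.4⁴)/(8·57.0³·15) = 1.2784 N/mm
F = k·δ = 1.2784 × 60.3 = 77.089 N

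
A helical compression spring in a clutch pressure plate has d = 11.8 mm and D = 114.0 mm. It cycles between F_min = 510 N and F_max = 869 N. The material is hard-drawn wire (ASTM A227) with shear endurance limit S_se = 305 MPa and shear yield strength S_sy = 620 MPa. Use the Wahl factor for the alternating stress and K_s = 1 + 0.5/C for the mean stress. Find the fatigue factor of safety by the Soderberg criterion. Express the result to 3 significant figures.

C = D/d = 114.0/11.8 = 9.6610; K_W = (4C−1)/(4C−4)+0.615/C = 1.1503; K_s = 1+0.5/C = 1.0518
F_a = (F_max−F_min)/2 = 179.5 N; F_m = (F_max+F_min)/2 = 689.5 N
τ_a = K_W·8F_aD/(πd³) = 1.1503 × 31.715 = 36.48 MPa
τ_m = K_s·8F_mD/(πd³) = 1.0518 × 121.82 = 128.13 MPa
Soderberg: 1/n_f = τ_a/S_se + τ_m/S_sy = 36.48/305 + 128.13/620 = 0.11961 + 0.20666 = 0.32627
n_f = 1/0.32627 = 3.065

3.06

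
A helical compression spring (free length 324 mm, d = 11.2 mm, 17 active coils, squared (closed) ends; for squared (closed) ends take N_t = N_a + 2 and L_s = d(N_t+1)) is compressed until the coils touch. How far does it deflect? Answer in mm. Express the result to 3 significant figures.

100 mm

N_t = 19; L_s = 11.2·20 = 224 mm
δ_solid = L₀ − L_s = 324 − 224 = 100 mm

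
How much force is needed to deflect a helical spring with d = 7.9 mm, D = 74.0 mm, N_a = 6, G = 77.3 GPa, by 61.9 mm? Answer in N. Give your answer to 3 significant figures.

958 N

k = Gd⁴/(8D³N_a) = (77.3×10³)(7.9⁴)/(8·74.0³·6) = 15.479 N/mm
F = k·δ = 15.479 × 61.9 = 958.17 N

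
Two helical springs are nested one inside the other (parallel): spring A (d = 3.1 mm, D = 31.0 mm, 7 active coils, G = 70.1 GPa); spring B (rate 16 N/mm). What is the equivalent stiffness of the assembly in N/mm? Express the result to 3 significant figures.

19.9 N/mm

k_A = Gd⁴/(8D³N_a) = (70.1×10³)(3.1⁴)/(8·31.0³·7) = 3.8805 N/mm
Parallel: k_eq = 3.8805 + 16 = 19.881 N/mm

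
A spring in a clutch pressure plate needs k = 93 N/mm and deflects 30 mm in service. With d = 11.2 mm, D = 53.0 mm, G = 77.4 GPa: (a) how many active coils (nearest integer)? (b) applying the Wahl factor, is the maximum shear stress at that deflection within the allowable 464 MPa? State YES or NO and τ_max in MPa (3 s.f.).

(a) 11 coils; (b) YES, τ_max = 357 MPa

N_a = Gd⁴/(8D³k) = (77.4×10³)(11.2⁴)/(8·53.0³·93) = 11 → N_a = 11
Actual rate k = Gd⁴/(8D³·11) = 92.961 N/mm
Working load F = kδ = 92.961·30 = 2788.8 N
C = 53.0/11.2 = 4.7321; K_W = (4C−1)/(4C−4)+0.615/C = 1.3309
τ_max = K_W·8FD/(πd³) = 1.3309·267.91 = 356.56 MPa
τ_max ≤ 464 MPa → acceptable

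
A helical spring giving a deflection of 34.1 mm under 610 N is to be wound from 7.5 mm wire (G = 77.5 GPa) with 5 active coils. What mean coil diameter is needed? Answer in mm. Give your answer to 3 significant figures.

70.0 mm

Required rate k = F/δ = 610/34.1 = 17.889 N/mm
D = (Gd⁴/(8N_a·k))^(1/3) = (77.5×10³·7.5⁴/(8·5·17.889))^(1/3)
  = (342698)^(1/3) = 69.9794 mm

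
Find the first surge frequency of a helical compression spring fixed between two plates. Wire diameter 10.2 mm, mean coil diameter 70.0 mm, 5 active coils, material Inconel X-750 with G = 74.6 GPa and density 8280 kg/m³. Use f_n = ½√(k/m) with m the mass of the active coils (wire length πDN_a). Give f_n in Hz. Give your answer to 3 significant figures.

k = Gd⁴/(8D³N_a) = (74.6×10³)(10.2⁴)/(8·70.0³·5) = 58.855 N/mm = 58855 N/m
Wire length L = πDN_a = π·70.0·5 = 1099.6 mm
m = ρ·(πd²/4)·L = 8280 × 81.713×10⁻⁶ m² × 1.0996 m = 0.74394 kg
f_n = ½√(k/m) = 0.5·√(58855/0.74394) = 0.5·√(79113) = 140.64 Hz

141 Hz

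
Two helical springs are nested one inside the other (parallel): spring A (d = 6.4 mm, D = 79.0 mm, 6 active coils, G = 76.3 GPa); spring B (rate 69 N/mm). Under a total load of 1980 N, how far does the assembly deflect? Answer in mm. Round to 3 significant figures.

k_A = Gd⁴/(8D³N_a) = (76.3×10³)(6.4⁴)/(8·79.0³·6) = 5.4091 N/mm
Parallel: k_eq = 5.4091 + 69 = 74.409 N/mm
δ = F/k_eq = 1980/74.409 = 26.61 mm

26.6 mm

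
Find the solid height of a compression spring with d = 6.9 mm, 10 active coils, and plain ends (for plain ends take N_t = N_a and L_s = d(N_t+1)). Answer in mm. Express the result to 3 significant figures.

75.9 mm

plain ends: N_t = N_a = 10
L_s = d·(N_t+1) = 6.9 × 11 = 75.9 mm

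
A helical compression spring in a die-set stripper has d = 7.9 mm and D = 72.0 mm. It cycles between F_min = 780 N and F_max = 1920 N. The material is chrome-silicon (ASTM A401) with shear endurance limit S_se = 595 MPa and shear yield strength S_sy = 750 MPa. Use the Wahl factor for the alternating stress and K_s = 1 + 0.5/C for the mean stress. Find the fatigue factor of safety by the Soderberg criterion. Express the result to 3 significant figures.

0.893

C = D/d = 72.0/7.9 = 9.1139; K_W = (4C−1)/(4C−4)+0.615/C = 1.1599; K_s = 1+0.5/C = 1.0549
F_a = (F_max−F_min)/2 = 570 N; F_m = (F_max+F_min)/2 = 1350 N
τ_a = K_W·8F_aD/(πd³) = 1.1599 × 211.97 = 245.86 MPa
τ_m = K_s·8F_mD/(πd³) = 1.0549 × 502.02 = 529.57 MPa
Soderberg: 1/n_f = τ_a/S_se + τ_m/S_sy = 245.86/595 + 529.57/750 = 0.41321 + 0.70609 = 1.1193
n_f = 1/1.1193 = 0.8934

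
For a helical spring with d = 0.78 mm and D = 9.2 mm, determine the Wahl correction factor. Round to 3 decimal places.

C = D/d = 9.2/0.78 = 11.7949
K_W = (4C−1)/(4C−4) + 0.615/C = 46.179/43.179 + 0.0521 = 1.1216

1.122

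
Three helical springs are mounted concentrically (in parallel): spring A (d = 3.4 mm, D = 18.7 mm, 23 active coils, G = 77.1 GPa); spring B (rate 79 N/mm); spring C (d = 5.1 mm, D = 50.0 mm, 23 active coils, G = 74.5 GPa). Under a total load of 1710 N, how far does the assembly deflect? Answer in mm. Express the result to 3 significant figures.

19.1 mm

k_A = Gd⁴/(8D³N_a) = (77.1×10³)(3.4⁴)/(8·18.7³·23) = 8.563 N/mm
k_C = Gd⁴/(8D³N_a) = (74.5×10³)(5.1⁴)/(8·50.0³·23) = 2.1913 N/mm
Parallel: k_eq = 8.563 + 79 + 2.1913 = 89.754 N/mm
δ = F/k_eq = 1710/89.754 = 19.052 mm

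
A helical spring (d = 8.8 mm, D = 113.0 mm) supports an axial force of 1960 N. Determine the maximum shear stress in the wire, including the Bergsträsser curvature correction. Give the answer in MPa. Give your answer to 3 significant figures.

Spring index C = D/d = 113.0/8.8 = 12.8409
K_B = (4C+2)/(4C−3) = 53.364/48.364 = 1.1034
τ₀ = 8FD/(πd³) = 8·1960·113.0/(π·8.8³) = 1.77184e+06/2140.9 = 827.61 MPa
τ_max = K·τ₀ = 1.1034 × 827.61 = 913.17 MPa

913 MPa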